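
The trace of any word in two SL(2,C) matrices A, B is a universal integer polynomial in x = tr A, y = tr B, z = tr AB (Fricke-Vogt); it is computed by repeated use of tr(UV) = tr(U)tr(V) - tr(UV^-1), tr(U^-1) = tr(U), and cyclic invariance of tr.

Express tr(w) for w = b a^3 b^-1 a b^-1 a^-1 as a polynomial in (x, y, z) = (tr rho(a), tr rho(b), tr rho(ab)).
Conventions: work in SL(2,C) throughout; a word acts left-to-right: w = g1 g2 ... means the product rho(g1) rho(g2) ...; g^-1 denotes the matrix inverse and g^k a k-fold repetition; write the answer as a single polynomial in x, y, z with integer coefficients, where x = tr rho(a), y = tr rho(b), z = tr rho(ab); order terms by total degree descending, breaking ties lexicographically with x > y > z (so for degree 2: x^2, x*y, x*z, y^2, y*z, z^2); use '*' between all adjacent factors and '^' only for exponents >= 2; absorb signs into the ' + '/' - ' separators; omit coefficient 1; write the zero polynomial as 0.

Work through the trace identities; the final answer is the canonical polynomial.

-x^4*y^2*z + x^5*y + x^3*y^3 + 2*x^3*y*z^2 - x^4*z - x^2*z^3 - 4*x^3*y - x*y^3 - 2*x*y*z^2 + 4*x^2*z + y^2*z + z^3 + 2*x*y - 3*z

trace(b a^2) = trace(a) * trace(b a) - trace(b)  (reduce the a square) = x*z - y
and trace(b a^3) = trace(a) * trace(b a^2) - trace(b a)  (reduce the a square) = x^2*z - x*y - z
trace(a^2) = trace(a) * trace(a) - trace(1)  (reduce the a square) = x^2 - 2
next, trace(a^3) = trace(a) * trace(a^2) - trace(a)  (reduce the a square) = x^3 - 3*x
trace(a b^2 a^2) = trace(b) * trace(a^3 b) - trace(a^3)  (reduce the b square) = x^2*y*z - x^3 - x*y^2 - y*z + 3*x
trace(a b^2 a) = trace(b) * trace(a^2 b) - trace(a^2)  (reduce the b square) = x*y*z - x^2 - y^2 + 2
next, trace(b a^4 b) = trace(a) * trace(a b^2 a^2) - trace(a b^2 a)  (reduce the a square) = x^3*y*z - x^4 - x^2*y^2 - 2*x*y*z + 4*x^2 + y^2 - 2
next, trace(b a b a) = trace(a b) * trace(a b) - trace(1)  (split on a) = z^2 - 2
and trace(b a b) = trace(b) * trace(a b) - trace(a)  (reduce the b square) = y*z - x
and trace(a b a b a) = trace(a) * trace(b a b a) - trace(b a b)  (reduce the a square) = x*z^2 - y*z - x
next, trace(a b a b a^2) = trace(a) * trace(a b a b a) - trace(a b a b)  (reduce the a square) = x^2*z^2 - x*y*z - x^2 - z^2 + 2
trace(b a^4 b a) = trace(a) * trace(a b a b a^2) - trace(a b a b a)  (reduce the a square) = x^3*z^2 - x^2*y*z - x^3 - 2*x*z^2 + y*z + 3*x
trace(a^-1 b a^4 b) = trace(b a^4 b) * trace(a) - trace(b a^4 b a)  (eliminate a^-1) = x^4*y*z - x^5 - x^3*y^2 - x^3*z^2 - x^2*y*z + 5*x^3 + x*y^2 + 2*x*z^2 - y*z - 5*x
and trace(a b^-1 a^-1 b a^3) = trace(a^-1 b a^4) * trace(b) - trace(a^-1 b a^4 b)  (eliminate b^-1) = -x^4*y*z + x^5 + x^3*y^2 + x^3*z^2 + 2*x^2*y*z - 5*x^3 - 2*x*y^2 - 2*x*z^2 + 5*x
trace(a^3 b a) = trace(a) * trace(a^2 b a) - trace(a^2 b)  (reduce the a square) = x^3*z - x^2*y - 2*x*z + y
and trace(b a^3 b a b) = trace(b) * trace(a^3 b a b) - trace(a^3 b a)  (reduce the b square) = x^2*y*z^2 - x^3*z - x*y^2*z - y*z^2 + 2*x*z + y
and trace(b a b a b a) = trace(a b a b) * trace(a b) - trace(b a)  (split on a) = z^3 - 3*z
and trace(b a b a b) = trace(b) * trace(a b a b) - trace(a b a)  (reduce the b square) = y*z^2 - x*z - y
trace(b a b a b a^2) = trace(a) * trace(b a b a b a) - trace(b a b a b)  (reduce the a square) = x*z^3 - y*z^2 - 2*x*z + y
next, trace(b a^3 b a b a) = trace(a) * trace(b a b a b a^2) - trace(b a b a b a)  (reduce the a square) = x^2*z^3 - x*y*z^2 - 2*x^2*z - z^3 + x*y + 3*z
trace(a^-1 b a^3 b a b) = trace(b a^3 b a b) * trace(a) - trace(b a^3 b a b a)  (eliminate a^-1) = x^3*y*z^2 - x^4*z - x^2*y^2*z - x^2*z^3 + 4*x^2*z + z^3 - 3*z
trace(a b^-1 a^-1 b a^3 b) = trace(a^-1 b a^3 b a) * trace(b) - trace(a^-1 b a^3 b a b)  (eliminate b^-1) = -x^3*y*z^2 + x^4*z + 2*x^2*y^2*z + x^2*z^3 - x^3*y - x*y^3 - 4*x^2*z - y^2*z - z^3 + 3*x*y + 3*z
trace(b a^3 b^-1 a b^-1 a^-1) = trace(a b^-1 a^-1 b a^3) * trace(b) - trace(a b^-1 a^-1 b a^3 b)  (eliminate b^-1) = -x^4*y^2*z + x^5*y + x^3*y^3 + 2*x^3*y*z^2 - x^4*z - x^2*z^3 - 4*x^3*y - x*y^3 - 2*x*y*z^2 + 4*x^2*z + y^2*z + z^3 + 2*x*y - 3*z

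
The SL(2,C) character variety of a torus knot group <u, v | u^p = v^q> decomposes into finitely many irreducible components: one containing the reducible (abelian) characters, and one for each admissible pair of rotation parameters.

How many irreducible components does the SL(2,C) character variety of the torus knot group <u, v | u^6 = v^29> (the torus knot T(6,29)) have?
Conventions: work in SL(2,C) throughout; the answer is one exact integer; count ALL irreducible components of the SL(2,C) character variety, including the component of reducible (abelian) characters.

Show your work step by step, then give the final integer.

71

Gamma = < u, v | u^6 = v^29 > (torus knot T(6,29)); the central element u^6 = v^29 acts as +I or -I in any irreducible SL(2,C) representation.
On an irreducible component, tr(u) is locked at 2*cos(pi*alpha/6) for some alpha in 1..5, and tr(v) at 2*cos(pi*beta/29) for some beta in 1..28.
Consistency of u^6 = (-1)^alpha I with v^29 = (-1)^beta I forces alpha = beta (mod 2).
count pairs: odd alpha (3 choices) x odd beta (14), plus even alpha (2) x even beta (14): 3*14 + 2*14 = 70.
components with irreducible characters: 70; plus the single component of reducible (abelian) characters: total 71.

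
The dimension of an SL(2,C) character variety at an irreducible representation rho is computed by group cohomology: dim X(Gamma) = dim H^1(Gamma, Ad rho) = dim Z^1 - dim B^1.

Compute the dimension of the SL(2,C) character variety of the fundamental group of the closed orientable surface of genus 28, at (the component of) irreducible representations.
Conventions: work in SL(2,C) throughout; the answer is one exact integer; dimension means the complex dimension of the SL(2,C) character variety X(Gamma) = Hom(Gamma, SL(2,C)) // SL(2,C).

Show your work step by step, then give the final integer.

162

The genus-28 surface group: 2g = 56 generators, one relator prod [a_i, b_i].
Unconstrained cocycle data is one sl_2 vector per generator (168 dimensions), cut by the relator condition d_2(z) = 0.
H^2 = coker(d_2) is dual to H^0 = 0 at irreducible rho (Poincare duality), so d_2 is onto: dim Z^1 = 165.
Coboundaries contribute dim B^1 = 3 (injective at irreducible rho).
dim H^1 = 165 - 3 = 162 = dim X.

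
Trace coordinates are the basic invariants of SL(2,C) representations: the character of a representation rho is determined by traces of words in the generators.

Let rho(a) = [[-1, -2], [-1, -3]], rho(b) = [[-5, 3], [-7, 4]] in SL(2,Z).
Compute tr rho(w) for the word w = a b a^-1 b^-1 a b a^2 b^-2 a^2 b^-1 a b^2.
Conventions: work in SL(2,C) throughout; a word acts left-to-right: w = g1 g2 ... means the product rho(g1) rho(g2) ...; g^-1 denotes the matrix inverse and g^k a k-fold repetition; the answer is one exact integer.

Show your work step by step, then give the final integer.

-3135

rho(a) = [[-1, -2], [-1, -3]]
... * rho(b) = [[-5, 3], [-7, 4]]  ->  [[19, -11], [26, -15]]
... * rho(a^-1) = [[-3, 2], [1, -1]]  ->  [[-68, 49], [-93, 67]]
... * rho(b^-1) = [[4, -3], [7, -5]]  ->  [[71, -41], [97, -56]]
... * rho(a) = [[-1, -2], [-1, -3]]  ->  [[-30, -19], [-41, -26]]
... * rho(b) = [[-5, 3], [-7, 4]]  ->  [[283, -166], [387, -227]]
... * rho(a) = [[-1, -2], [-1, -3]]  ->  [[-117, -68], [-160, -93]]
... * rho(a) = [[-1, -2], [-1, -3]]  ->  [[185, 438], [253, 599]]
... * rho(b^-1) = [[4, -3], [7, -5]]  ->  [[3806, -2745], [5205, -3754]]
... * rho(b^-1) = [[4, -3], [7, -5]]  ->  [[-3991, 2307], [-5458, 3155]]
... * rho(a) = [[-1, -2], [-1, -3]]  ->  [[1684, 1061], [2303, 1451]]
... * rho(a) = [[-1, -2], [-1, -3]]  ->  [[-2745, -6551], [-3754, -8959]]
... * rho(b^-1) = [[4, -3], [7, -5]]  ->  [[-56837, 40990], [-77729, 56057]]
... * rho(a) = [[-1, -2], [-1, -3]]  ->  [[15847, -9296], [21672, -12713]]
... * rho(b) = [[-5, 3], [-7, 4]]  ->  [[-14163, 10357], [-19369, 14164]]
... * rho(b) = [[-5, 3], [-7, 4]]  ->  [[-1684, -1061], [-2303, -1451]]
tr = -1684 + -1451 = -3135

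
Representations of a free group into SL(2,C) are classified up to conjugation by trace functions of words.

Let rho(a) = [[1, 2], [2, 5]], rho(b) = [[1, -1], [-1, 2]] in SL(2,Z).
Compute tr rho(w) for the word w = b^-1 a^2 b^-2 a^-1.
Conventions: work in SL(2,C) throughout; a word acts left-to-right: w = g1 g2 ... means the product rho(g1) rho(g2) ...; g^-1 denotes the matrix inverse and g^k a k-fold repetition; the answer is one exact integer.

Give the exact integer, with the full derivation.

rho(b^-1) = [[2, 1], [1, 1]]
... * rho(a) = [[1, 2], [2, 5]]  ->  [[4, 9], [3, 7]]
... * rho(a) = [[1, 2], [2, 5]]  ->  [[22, 53], [17, 41]]
... * rho(b^-1) = [[2, 1], [1, 1]]  ->  [[97, 75], [75, 58]]
... * rho(b^-1) = [[2, 1], [1, 1]]  ->  [[269, 172], [208, 133]]
... * rho(a^-1) = [[5, -2], [-2, 1]]  ->  [[1001, -366], [774, -283]]
tr = 1001 + -283 = 718

718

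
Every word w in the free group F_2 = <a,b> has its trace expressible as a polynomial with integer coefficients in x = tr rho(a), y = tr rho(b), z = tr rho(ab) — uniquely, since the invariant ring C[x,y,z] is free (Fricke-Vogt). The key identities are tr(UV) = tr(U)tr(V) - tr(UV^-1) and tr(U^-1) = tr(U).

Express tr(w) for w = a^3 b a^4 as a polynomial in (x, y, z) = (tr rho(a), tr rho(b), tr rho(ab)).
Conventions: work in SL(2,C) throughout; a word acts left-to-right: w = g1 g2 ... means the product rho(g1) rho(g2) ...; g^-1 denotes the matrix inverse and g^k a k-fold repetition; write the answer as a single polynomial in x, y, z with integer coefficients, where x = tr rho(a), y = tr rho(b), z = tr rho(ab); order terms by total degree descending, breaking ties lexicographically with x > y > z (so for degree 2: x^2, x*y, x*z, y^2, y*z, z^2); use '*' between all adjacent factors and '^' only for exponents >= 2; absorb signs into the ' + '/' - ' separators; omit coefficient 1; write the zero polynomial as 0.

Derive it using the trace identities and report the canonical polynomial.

apply: trace(b a^2) = trace(a) * trace(b a) - trace(b)   [square of a] = x*z - y
trace(a b a^2) = trace(a) * trace(b a^2) - trace(b a)   [square of a] = x^2*z - x*y - z
use: trace(a^3 b a) = trace(a) * trace(a b a^2) - trace(a b a)   [square of a] = x^3*z - x^2*y - 2*x*z + y
trace(a^3 b a^2) = trace(a) * trace(a^3 b a) - trace(a^3 b)   [square of a] = x^4*z - x^3*y - 3*x^2*z + 2*x*y + z
use: trace(b a^6) = trace(a) * trace(a^3 b a^2) - trace(a^3 b a)   [square of a] = x^5*z - x^4*y - 4*x^3*z + 3*x^2*y + 3*x*z - y
use: trace(a^3 b a^4) = trace(a) * trace(b a^6) - trace(b a^5)   [square of a] = x^6*z - x^5*y - 5*x^4*z + 4*x^3*y + 6*x^2*z - 3*x*y - z

x^6*z - x^5*y - 5*x^4*z + 4*x^3*y + 6*x^2*z - 3*x*y - z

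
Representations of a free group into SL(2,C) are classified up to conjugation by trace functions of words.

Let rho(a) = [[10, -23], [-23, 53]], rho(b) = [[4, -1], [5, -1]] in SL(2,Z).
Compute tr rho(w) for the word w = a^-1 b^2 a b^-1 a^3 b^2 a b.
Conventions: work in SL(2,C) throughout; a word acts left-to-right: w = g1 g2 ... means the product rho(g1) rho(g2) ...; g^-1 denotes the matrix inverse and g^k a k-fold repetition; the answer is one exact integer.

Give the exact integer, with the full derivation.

46094292987167

rho(a^-1) = [[53, 23], [23, 10]]
... * rho(b) = [[4, -1], [5, -1]]  ->  [[327, -76], [142, -33]]
... * rho(b) = [[4, -1], [5, -1]]  ->  [[928, -251], [403, -109]]
... * rho(a) = [[10, -23], [-23, 53]]  ->  [[15053, -34647], [6537, -15046]]
... * rho(b^-1) = [[-1, 1], [-5, 4]]  ->  [[158182, -123535], [68693, -53647]]
... * rho(a) = [[10, -23], [-23, 53]]  ->  [[4423125, -10185541], [1920811, -4423230]]
... * rho(a) = [[10, -23], [-23, 53]]  ->  [[278498693, -641565548], [120942400, -278609843]]
... * rho(a) = [[10, -23], [-23, 53]]  ->  [[17540994534, -40408443983], [7617450389, -17547996879]]
... * rho(b) = [[4, -1], [5, -1]]  ->  [[-131878241779, 22867449449], [-57270182839, 9930546490]]
... * rho(b) = [[4, -1], [5, -1]]  ->  [[-413175719871, 109010792330], [-179427998906, 47339636349]]
... * rho(a) = [[10, -23], [-23, 53]]  ->  [[-6639005422300, 15280613550523], [-2883091625087, 6635844701335]]
... * rho(b) = [[4, -1], [5, -1]]  ->  [[49847046063415, -8641608128223], [21646857006327, -3752753076248]]
tr = 49847046063415 + -3752753076248 = 46094292987167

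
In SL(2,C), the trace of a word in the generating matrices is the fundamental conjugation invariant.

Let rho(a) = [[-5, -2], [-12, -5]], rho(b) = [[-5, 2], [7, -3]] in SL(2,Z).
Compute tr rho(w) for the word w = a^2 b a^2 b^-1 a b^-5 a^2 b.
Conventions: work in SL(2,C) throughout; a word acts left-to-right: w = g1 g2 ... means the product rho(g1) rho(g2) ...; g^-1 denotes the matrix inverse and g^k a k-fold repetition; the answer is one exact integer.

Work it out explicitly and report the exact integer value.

rho(a) = [[-5, -2], [-12, -5]]
... * rho(a) = [[-5, -2], [-12, -5]]  ->  [[49, 20], [120, 49]]
... * rho(b) = [[-5, 2], [7, -3]]  ->  [[-105, 38], [-257, 93]]
... * rho(a) = [[-5, -2], [-12, -5]]  ->  [[69, 20], [169, 49]]
... * rho(a) = [[-5, -2], [-12, -5]]  ->  [[-585, -238], [-1433, -583]]
... * rho(b^-1) = [[-3, -2], [-7, -5]]  ->  [[3421, 2360], [8380, 5781]]
... * rho(a) = [[-5, -2], [-12, -5]]  ->  [[-45425, -18642], [-111272, -45665]]
... * rho(b^-1) = [[-3, -2], [-7, -5]]  ->  [[266769, 184060], [653471, 450869]]
... * rho(b^-1) = [[-3, -2], [-7, -5]]  ->  [[-2088727, -1453838], [-5116496, -3561287]]
... * rho(b^-1) = [[-3, -2], [-7, -5]]  ->  [[16443047, 11446644], [40278497, 28039427]]
... * rho(b^-1) = [[-3, -2], [-7, -5]]  ->  [[-129455649, -90119314], [-317111480, -220754129]]
... * rho(b^-1) = [[-3, -2], [-7, -5]]  ->  [[1019202145, 709507868], [2496613343, 1737993605]]
... * rho(a) = [[-5, -2], [-12, -5]]  ->  [[-13610105141, -5585943630], [-33338989975, -13683194711]]
... * rho(a) = [[-5, -2], [-12, -5]]  ->  [[135081849265, 55149928432], [330893286407, 135093953505]]
... * rho(b) = [[-5, 2], [7, -3]]  ->  [[-289359747301, 104713913234], [-708808757500, 256504712299]]
tr = -289359747301 + 256504712299 = -32855035002

-32855035002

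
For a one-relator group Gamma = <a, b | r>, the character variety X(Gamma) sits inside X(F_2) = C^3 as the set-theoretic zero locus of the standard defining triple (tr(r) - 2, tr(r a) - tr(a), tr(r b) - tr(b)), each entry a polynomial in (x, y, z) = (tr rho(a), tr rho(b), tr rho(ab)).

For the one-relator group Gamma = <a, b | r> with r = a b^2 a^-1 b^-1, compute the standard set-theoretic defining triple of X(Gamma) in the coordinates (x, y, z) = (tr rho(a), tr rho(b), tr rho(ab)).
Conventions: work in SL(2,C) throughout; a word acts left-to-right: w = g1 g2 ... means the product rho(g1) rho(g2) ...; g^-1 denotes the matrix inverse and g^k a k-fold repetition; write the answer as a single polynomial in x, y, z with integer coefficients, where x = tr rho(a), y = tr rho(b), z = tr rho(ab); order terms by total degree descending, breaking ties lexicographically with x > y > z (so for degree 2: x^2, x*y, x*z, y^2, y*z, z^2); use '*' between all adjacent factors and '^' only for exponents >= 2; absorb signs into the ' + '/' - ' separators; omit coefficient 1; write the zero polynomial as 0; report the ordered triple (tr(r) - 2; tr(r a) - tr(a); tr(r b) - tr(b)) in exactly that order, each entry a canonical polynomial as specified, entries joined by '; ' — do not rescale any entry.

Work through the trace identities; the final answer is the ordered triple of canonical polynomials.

trace(a^2 b) = trace(a) trace(b a) - trace(b)  (reduce the a square) = x*z - y
trace(a^2) = trace(a) trace(a) - trace(1)  (reduce the a square) = x^2 - 2
trace(a b^2 a) = trace(b) trace(a^2 b) - trace(a^2)  (reduce the b square) = x*y*z - x^2 - y^2 + 2
trace(a b a b) = trace(a b) trace(a b) - trace(1)  (split on a) = z^2 - 2
trace(a b^2 a b) = trace(b) trace(a b a b) - trace(a b a)  (reduce the b square) = y*z^2 - x*z - y
trace(b^-1 a b^2 a) = trace(a b^2 a) trace(b) - trace(a b^2 a b)  (eliminate b^-1) = x*y^2*z - x^2*y - y^3 - y*z^2 + x*z + 3*y
trace(a b^2 a^-1 b^-1) = trace(b^-1 a b^2) trace(a) - trace(b^-1 a b^2 a)  (eliminate a^-1) = -x*y^2*z + x^2*y + y^3 + y*z^2 - 3*y
trace(a b^2) = trace(b) trace(a b) - trace(a) = y*z - x
trace(b a^2 b^2) = trace(b) trace(a^2 b^2) - trace(a^2 b) = x*y^2*z - x^2*y - y^3 - x*z + 3*y
trace(a b a^2 b) = trace(a) trace(b a b a) - trace(b a b) = x*z^2 - y*z - x
trace(a b a^2) = trace(a) trace(a b a) - trace(a b) = x^2*z - x*y - z
trace(b a^2 b^2 a) = trace(b) trace(a b a^2 b) - trace(a b a^2) = x*y*z^2 - x^2*z - y^2*z + z
trace(a^2 b^2 a^-1 b) = trace(b a^2 b^2) trace(a) - trace(b a^2 b^2 a) = x^2*y^2*z - x^3*y - x*y^3 - x*y*z^2 + y^2*z + 3*x*y - z
trace(a b^2 a^-1 b^-1 a) = trace(a^2 b^2 a^-1) trace(b) - trace(a^2 b^2 a^-1 b) = -x^2*y^2*z + x^3*y + x*y^3 + x*y*z^2 - 4*x*y + z
trace(b^2) = trace(b) trace(b) - trace(1)   [square of b] = y^2 - 2
assemble the triple (trace(r) - 2; trace(r a) - x; trace(r b) - y)

-x*y^2*z + x^2*y + y^3 + y*z^2 - 3*y - 2; -x^2*y^2*z + x^3*y + x*y^3 + x*y*z^2 - 4*x*y - x + z; y^2 - y - 2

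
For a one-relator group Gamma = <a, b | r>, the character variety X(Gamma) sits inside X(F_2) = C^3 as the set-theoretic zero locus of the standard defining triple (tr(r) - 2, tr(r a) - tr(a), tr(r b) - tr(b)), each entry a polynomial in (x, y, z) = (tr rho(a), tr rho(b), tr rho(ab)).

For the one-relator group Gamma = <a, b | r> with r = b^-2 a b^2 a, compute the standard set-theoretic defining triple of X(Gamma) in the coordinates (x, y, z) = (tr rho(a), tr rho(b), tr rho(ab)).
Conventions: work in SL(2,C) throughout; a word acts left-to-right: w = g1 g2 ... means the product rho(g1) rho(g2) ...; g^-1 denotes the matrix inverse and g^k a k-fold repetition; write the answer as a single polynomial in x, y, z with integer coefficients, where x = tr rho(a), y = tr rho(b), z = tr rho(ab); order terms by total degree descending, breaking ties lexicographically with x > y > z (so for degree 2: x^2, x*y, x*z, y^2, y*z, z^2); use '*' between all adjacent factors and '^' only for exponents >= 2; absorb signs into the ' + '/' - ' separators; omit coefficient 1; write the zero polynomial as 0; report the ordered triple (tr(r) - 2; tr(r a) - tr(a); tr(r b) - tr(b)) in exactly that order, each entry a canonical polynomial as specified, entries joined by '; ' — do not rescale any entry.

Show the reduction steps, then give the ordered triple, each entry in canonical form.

trace(b^2 a) = trace(b) * trace(a b) - trace(a)   [square of b] = y*z - x
trace(b^2) = trace(b) * trace(b) - trace(1)   [square of b] = y^2 - 2
trace(a b^2 a) = trace(a) * trace(b^2 a) - trace(b^2)   [square of a] = x*y*z - x^2 - y^2 + 2
trace(a b a b) = trace(a b) * trace(a b) - trace(1)   [split at a repeated a] = z^2 - 2
trace(a b a) = trace(a) * trace(b a) - trace(b)   [square of a] = x*z - y
trace(a b^2 a b) = trace(b) * trace(a b a b) - trace(a b a)   [square of b] = y*z^2 - x*z - y
trace(a b^2 a b^-1) = trace(a b^2 a) * trace(b) - trace(a b^2 a b)   [inverse elimination on b] = x*y^2*z - x^2*y - y^3 - y*z^2 + x*z + 3*y
trace(b^-2 a b^2 a) = trace(a b^2 a b^-1) * trace(b) - trace(a b^2 a)   [inverse elimination on b] = x*y^3*z - x^2*y^2 - y^4 - y^2*z^2 + x^2 + 4*y^2 - 2
trace(a b^2 a^2) = trace(a) * trace(b^2 a^2) - trace(b^2 a) = x^2*y*z - x^3 - x*y^2 - y*z + 3*x
trace(a^2 b a b) = trace(a) * trace(b a b a) - trace(b a b) = x*z^2 - y*z - x
trace(a^2 b a) = trace(a) * trace(a b a) - trace(a b) = x^2*z - x*y - z
trace(a b^2 a^2 b) = trace(b) * trace(a^2 b a b) - trace(a^2 b a) = x*y*z^2 - x^2*z - y^2*z + z
trace(a b^2 a^2 b^-1) = trace(a b^2 a^2) * trace(b) - trace(a b^2 a^2 b) = x^2*y^2*z - x^3*y - x*y^3 - x*y*z^2 + x^2*z + 3*x*y - z
trace(b^-2 a b^2 a^2) = trace(a b^2 a^2 b^-1) * trace(b) - trace(a b^2 a^2) = x^2*y^3*z - x^3*y^2 - x*y^4 - x*y^2*z^2 + x^3 + 4*x*y^2 - 3*x
assemble the triple (trace(r) - 2; trace(r a) - x; trace(r b) - y)

x*y^3*z - x^2*y^2 - y^4 - y^2*z^2 + x^2 + 4*y^2 - 4; x^2*y^3*z - x^3*y^2 - x*y^4 - x*y^2*z^2 + x^3 + 4*x*y^2 - 4*x; x*y^2*z - x^2*y - y^3 - y*z^2 + x*z + 2*y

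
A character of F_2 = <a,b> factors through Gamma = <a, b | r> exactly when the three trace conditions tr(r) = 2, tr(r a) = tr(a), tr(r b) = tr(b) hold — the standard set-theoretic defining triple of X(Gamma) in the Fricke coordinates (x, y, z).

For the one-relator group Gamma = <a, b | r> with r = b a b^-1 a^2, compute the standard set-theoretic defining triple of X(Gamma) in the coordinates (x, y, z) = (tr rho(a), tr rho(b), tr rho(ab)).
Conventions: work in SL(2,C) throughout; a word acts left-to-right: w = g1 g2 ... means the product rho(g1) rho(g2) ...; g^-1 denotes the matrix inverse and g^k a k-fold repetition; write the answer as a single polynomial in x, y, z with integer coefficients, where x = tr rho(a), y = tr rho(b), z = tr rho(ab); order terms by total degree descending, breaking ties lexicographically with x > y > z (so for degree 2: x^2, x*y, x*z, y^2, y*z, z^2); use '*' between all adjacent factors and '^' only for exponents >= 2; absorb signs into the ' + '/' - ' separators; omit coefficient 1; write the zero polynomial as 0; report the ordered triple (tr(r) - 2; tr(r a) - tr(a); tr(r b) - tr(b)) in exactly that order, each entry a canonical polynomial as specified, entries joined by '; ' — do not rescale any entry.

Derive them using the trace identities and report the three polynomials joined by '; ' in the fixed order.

x^2*y*z - x*y^2 - x*z^2 + x - 2; x^3*y*z - x^2*y^2 - x^2*z^2 - x*y*z + x^2 + y^2 + z^2 - x - 2; x^2*y^2*z - x^3*y - x*y^3 - x*y*z^2 + x^2*z + 3*x*y - y - z

use: tr(b a^2) = tr(a) tr(b a) - tr(b) = x*z - y
apply: tr(a^2 b a) = tr(a) tr(b a^2) - tr(b a) = x^2*z - x*y - z
tr(b a b a) = tr(b a) tr(b a) - tr(1)   [split at repeated b] = z^2 - 2
tr(b a b) = tr(b) tr(a b) - tr(a) = y*z - x
apply: tr(a^2 b a b) = tr(a) tr(b a b a) - tr(b a b) = x*z^2 - y*z - x
use: tr(b a b^-1 a^2) = tr(a^2 b a) tr(b) - tr(a^2 b a b) = x^2*y*z - x*y^2 - x*z^2 + x
apply: tr(a^3 b a) = tr(a) tr(b a^3) - tr(b a^2) = x^3*z - x^2*y - 2*x*z + y
tr(a^3 b a b) = tr(a) tr(b a b a^2) - tr(b a b a) = x^2*z^2 - x*y*z - x^2 - z^2 + 2
tr(b a b^-1 a^3) = tr(a^3 b a) tr(b) - tr(a^3 b a b) = x^3*y*z - x^2*y^2 - x^2*z^2 - x*y*z + x^2 + y^2 + z^2 - 2
apply: tr(a^2) = tr(a) tr(a) - tr(1)  (reduce the a square) = x^2 - 2
use: tr(a^3) = tr(a) tr(a^2) - tr(a)  (reduce the a square) = x^3 - 3*x
use: tr(a^2 b^2 a) = tr(b) tr(a^3 b) - tr(a^3)  (reduce the b square) = x^2*y*z - x^3 - x*y^2 - y*z + 3*x
tr(b^2 a b a) = tr(b) tr(a b a b) - tr(a b a)  (reduce the b square) = y*z^2 - x*z - y
apply: tr(b^2 a b) = tr(b) tr(b a b) - tr(b a)  (reduce the b square) = y^2*z - x*y - z
use: tr(a^2 b^2 a b) = tr(a) tr(b^2 a b a) - tr(b^2 a b)  (reduce the a square) = x*y*z^2 - x^2*z - y^2*z + z
tr(b a b^-1 a^2 b) = tr(a^2 b^2 a) tr(b) - tr(a^2 b^2 a b)  (eliminate b^-1) = x^2*y^2*z - x^3*y - x*y^3 - x*y*z^2 + x^2*z + 3*x*y - z
assemble the triple (tr(r) - 2; tr(r a) - x; tr(r b) - y)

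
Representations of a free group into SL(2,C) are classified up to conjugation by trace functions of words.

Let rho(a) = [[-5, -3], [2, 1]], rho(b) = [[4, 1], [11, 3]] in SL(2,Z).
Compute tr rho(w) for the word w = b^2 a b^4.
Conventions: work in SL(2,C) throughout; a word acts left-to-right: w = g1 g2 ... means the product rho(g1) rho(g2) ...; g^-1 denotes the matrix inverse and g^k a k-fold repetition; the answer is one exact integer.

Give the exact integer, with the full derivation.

-732868

rho(b) = [[4, 1], [11, 3]]
... * rho(b) = [[4, 1], [11, 3]]  ->  [[27, 7], [77, 20]]
... * rho(a) = [[-5, -3], [2, 1]]  ->  [[-121, -74], [-345, -211]]
... * rho(b) = [[4, 1], [11, 3]]  ->  [[-1298, -343], [-3701, -978]]
... * rho(b) = [[4, 1], [11, 3]]  ->  [[-8965, -2327], [-25562, -6635]]
... * rho(b) = [[4, 1], [11, 3]]  ->  [[-61457, -15946], [-175233, -45467]]
... * rho(b) = [[4, 1], [11, 3]]  ->  [[-421234, -109295], [-1201069, -311634]]
tr = -421234 + -311634 = -732868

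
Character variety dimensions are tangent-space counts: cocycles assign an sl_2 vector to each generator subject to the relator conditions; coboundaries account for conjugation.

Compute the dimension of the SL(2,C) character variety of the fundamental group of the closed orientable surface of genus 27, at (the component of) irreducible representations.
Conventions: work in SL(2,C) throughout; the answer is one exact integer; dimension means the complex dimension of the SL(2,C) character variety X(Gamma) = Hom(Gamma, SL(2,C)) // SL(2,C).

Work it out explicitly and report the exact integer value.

156

The genus-27 surface group: 2g = 54 generators, one relator prod [a_i, b_i].
Before the relator condition, cocycle space has dim 3*54 = 162.
d_2 is surjective at irreducible rho (its cokernel H^2 is dual to H^0 = 0), so dim Z^1 = 162 - 3 = 159.
Coboundaries contribute dim B^1 = 3 (injective at irreducible rho).
dim X = dim H^1 = 159 - 3 = 156.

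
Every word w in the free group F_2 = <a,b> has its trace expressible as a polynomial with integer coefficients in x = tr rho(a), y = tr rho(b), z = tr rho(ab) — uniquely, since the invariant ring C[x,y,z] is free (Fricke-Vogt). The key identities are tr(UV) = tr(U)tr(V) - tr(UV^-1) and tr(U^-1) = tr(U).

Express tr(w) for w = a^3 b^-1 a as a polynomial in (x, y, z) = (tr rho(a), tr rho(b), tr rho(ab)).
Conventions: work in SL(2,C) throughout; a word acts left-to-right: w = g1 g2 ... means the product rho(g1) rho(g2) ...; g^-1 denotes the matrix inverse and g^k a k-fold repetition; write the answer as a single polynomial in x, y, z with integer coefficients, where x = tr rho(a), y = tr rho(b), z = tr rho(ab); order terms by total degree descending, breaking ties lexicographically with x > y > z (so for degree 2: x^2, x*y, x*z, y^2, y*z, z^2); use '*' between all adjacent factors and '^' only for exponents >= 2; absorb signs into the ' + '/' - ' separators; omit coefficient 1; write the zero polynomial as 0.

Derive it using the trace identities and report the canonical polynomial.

x^4*y - x^3*z - 3*x^2*y + 2*x*z + y

apply: trace(a^2) = trace(a)*trace(a) - trace(1) = x^2 - 2
apply: trace(a^3) = trace(a)*trace(a^2) - trace(a) = x^3 - 3*x
trace(a^4) = trace(a)*trace(a^3) - trace(a^2) = x^4 - 4*x^2 + 2
trace(b a^2) = trace(a)*trace(b a) - trace(b) = x*z - y
use: trace(b a^3) = trace(a)*trace(b a^2) - trace(b a) = x^2*z - x*y - z
use: trace(a^4 b) = trace(a)*trace(b a^3) - trace(b a^2) = x^3*z - x^2*y - 2*x*z + y
apply: trace(a^3 b^-1 a) = trace(a^4)*trace(b) - trace(a^4 b) = x^4*y - x^3*z - 3*x^2*y + 2*x*z + y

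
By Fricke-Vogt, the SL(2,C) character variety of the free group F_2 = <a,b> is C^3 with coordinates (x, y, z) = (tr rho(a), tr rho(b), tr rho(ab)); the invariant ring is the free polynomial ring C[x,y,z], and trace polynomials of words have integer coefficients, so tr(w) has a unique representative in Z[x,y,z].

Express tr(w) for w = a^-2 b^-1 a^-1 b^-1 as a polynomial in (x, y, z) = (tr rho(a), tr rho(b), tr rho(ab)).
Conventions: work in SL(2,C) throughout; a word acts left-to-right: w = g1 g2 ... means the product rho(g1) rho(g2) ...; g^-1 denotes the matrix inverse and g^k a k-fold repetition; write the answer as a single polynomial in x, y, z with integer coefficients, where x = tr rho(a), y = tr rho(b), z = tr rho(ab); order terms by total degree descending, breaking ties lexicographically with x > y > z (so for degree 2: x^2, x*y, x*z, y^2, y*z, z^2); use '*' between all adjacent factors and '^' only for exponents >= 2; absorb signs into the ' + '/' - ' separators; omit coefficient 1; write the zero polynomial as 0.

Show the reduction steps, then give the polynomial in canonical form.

tr(b^-1) = tr(b) = y
use: tr(b^-1 a) = tr(a)*tr(b) - tr(a b)   [inverse elimination on b] = x*y - z
use: tr(b^-1 a^-1) = tr(b^-1)*tr(a) - tr(b^-1 a)   [inverse elimination on a] = z
tr(b^-1 a^-1 b^-1) = tr(b^-1 a^-1)*tr(b) - tr(b^-1 a^-1 b)   [inverse elimination on b] = y*z - x
apply: tr(a b a) = tr(a)*tr(b a) - tr(b)   [square of a] = x*z - y
use: tr(a b a b) = tr(b a)*tr(b a) - tr(1)   [split at a repeated b] = z^2 - 2
tr(b a b^-1 a) = tr(a b a)*tr(b) - tr(a b a b)   [inverse elimination on b] = x*y*z - y^2 - z^2 + 2
apply: tr(a b^-1 a^-1 b) = tr(b a b^-1)*tr(a) - tr(b a b^-1 a)   [inverse elimination on a] = -x*y*z + x^2 + y^2 + z^2 - 2
use: tr(b^-1 a^-1 b^-1 a) = tr(a b^-1 a^-1)*tr(b) - tr(a b^-1 a^-1 b)   [inverse elimination on b] = x*y*z - x^2 - z^2 + 2
tr(b^-1 a^-1 b^-1 a^-1) = tr(b^-1 a^-1 b^-1)*tr(a) - tr(b^-1 a^-1 b^-1 a)   [inverse elimination on a] = z^2 - 2
tr(a^-2 b^-1 a^-1 b^-1) = tr(b^-1 a^-1 b^-1 a^-1)*tr(a) - tr(b^-1 a^-1 b^-1)   [inverse elimination on a] = x*z^2 - y*z - x

x*z^2 - y*z - x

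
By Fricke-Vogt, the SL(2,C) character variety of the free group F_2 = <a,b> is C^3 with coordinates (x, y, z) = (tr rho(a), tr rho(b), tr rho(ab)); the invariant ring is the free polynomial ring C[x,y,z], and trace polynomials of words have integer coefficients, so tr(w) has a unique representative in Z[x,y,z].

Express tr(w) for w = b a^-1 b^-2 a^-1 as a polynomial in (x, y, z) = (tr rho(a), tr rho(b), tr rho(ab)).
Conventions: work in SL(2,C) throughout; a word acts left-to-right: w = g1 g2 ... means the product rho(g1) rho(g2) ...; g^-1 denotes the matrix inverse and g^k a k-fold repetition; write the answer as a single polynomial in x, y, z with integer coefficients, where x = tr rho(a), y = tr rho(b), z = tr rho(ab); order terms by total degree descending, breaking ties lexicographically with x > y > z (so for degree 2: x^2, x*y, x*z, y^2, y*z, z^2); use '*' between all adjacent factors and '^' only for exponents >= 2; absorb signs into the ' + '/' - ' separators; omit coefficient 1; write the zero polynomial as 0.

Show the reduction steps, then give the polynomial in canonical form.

x*y^2*z - x^2*y - y^3 - y*z^2 + x*z + 3*y

tr(b a^-1) = tr(b)*tr(a) - tr(b a)  (eliminate a^-1) = x*y - z
next, tr(a^-1 b a^-1) = tr(b a^-1)*tr(a) - tr(b)  (eliminate a^-1) = x^2*y - x*z - y
tr(b^2) = tr(b)*tr(b) - tr(1)  (reduce the b square) = y^2 - 2
next, tr(b^2 a) = tr(b)*tr(a b) - tr(a)  (reduce the b square) = y*z - x
and tr(b a^-1 b) = tr(b^2)*tr(a) - tr(b^2 a)  (eliminate a^-1) = x*y^2 - y*z - x
next, tr(b a b a) = tr(a b)*tr(a b) - tr(1)  (split on a) = z^2 - 2
tr(b a^-1 b a) = tr(b a b)*tr(a) - tr(b a b a)  (eliminate a^-1) = x*y*z - x^2 - z^2 + 2
tr(a^-1 b a^-1 b) = tr(b a^-1 b)*tr(a) - tr(b a^-1 b a)  (eliminate a^-1) = x^2*y^2 - 2*x*y*z + z^2 - 2
tr(b^-1 a^-1 b a^-1) = tr(a^-1 b a^-1)*tr(b) - tr(a^-1 b a^-1 b)  (eliminate b^-1) = x*y*z - y^2 - z^2 + 2
and tr(b a^-1 b^-2 a^-1) = tr(b^-1 a^-1 b a^-1)*tr(b) - tr(b^-1 a^-1 b a^-1 b)  (eliminate b^-1) = x*y^2*z - x^2*y - y^3 - y*z^2 + x*z + 3*y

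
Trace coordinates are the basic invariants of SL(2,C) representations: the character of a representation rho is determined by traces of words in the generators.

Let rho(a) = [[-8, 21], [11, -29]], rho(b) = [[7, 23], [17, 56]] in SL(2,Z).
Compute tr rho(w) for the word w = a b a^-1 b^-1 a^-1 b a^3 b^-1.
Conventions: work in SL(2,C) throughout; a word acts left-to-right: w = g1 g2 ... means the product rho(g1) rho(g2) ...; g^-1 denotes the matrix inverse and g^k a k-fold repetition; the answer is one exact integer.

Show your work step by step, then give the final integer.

rho(a) = [[-8, 21], [11, -29]]
... * rho(b) = [[7, 23], [17, 56]]  ->  [[301, 992], [-416, -1371]]
... * rho(a^-1) = [[-29, -21], [-11, -8]]  ->  [[-19641, -14257], [27145, 19704]]
... * rho(b^-1) = [[56, -23], [-17, 7]]  ->  [[-857527, 351944], [1185152, -486407]]
... * rho(a^-1) = [[-29, -21], [-11, -8]]  ->  [[20996899, 15192515], [-29018931, -20996936]]
... * rho(b) = [[7, 23], [17, 56]]  ->  [[405251048, 1333709517], [-560080429, -1843263829]]
... * rho(a) = [[-8, 21], [11, -29]]  ->  [[11428796303, -30167303985], [-15795258687, 41692962032]]
... * rho(a) = [[-8, 21], [11, -29]]  ->  [[-423270714259, 1114856537928], [584984651848, -1540796331355]]
... * rho(a) = [[-8, 21], [11, -29]]  ->  [[15649587631280, -41219524599351], [-21628636859689, 56967771298103]]
... * rho(b^-1) = [[56, -23], [-17, 7]]  ->  [[1577108825540647, -648477187714897], [-2179655776210335, 896233046859568]]
tr = 1577108825540647 + 896233046859568 = 2473341872400215

2473341872400215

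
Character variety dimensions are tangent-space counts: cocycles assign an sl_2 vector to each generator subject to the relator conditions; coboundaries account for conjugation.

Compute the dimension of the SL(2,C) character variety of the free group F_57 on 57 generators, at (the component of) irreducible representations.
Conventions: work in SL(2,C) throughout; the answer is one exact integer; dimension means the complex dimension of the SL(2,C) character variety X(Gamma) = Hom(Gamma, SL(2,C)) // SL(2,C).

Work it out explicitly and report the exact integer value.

The free group F_57: 57 generators, no relators.
A cocycle picks one sl_2 vector per generator freely, giving dim Z^1 = 3*57 = 171.
Irreducibility makes the coboundary map sl_2 -> Z^1 injective (trivial centralizer), so dim B^1 = 3.
Therefore dim X = 171 - 3 = 168.

168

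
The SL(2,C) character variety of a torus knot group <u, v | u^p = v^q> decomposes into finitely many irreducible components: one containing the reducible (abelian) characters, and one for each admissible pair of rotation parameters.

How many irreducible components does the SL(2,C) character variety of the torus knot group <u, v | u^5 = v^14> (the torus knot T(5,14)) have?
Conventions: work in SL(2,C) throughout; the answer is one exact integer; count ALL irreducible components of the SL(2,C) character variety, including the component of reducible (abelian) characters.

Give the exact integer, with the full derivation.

In the torus knot group T(5,14), u^5 = v^14 is central, so an irreducible representation sends it to +I or -I (Schur).
So on each irreducible component the traces are pinned: tr(u) = 2*cos(pi*alpha/5) with 1 <= alpha <= 4, tr(v) = 2*cos(pi*beta/14) with 1 <= beta <= 13.
u^5 = (-1)^alpha I and v^14 = (-1)^beta I must agree, so alpha and beta have equal parity.
Counting: 2 odd alphas x 7 odd betas + 2 even alphas x 6 even betas = 14 + 12 = 26.
Total: 26 irreducible-character components + 1 reducible (abelian) component = 27.

27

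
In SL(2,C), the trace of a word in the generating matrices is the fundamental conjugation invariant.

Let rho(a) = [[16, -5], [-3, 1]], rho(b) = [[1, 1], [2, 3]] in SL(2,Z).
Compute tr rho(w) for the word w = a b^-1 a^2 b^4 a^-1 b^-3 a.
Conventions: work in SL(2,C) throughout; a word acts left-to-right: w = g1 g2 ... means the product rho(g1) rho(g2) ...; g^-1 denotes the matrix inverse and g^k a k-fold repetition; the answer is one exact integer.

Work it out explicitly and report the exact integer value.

rho(a) = [[16, -5], [-3, 1]]
... * rho(b^-1) = [[3, -1], [-2, 1]]  ->  [[58, -21], [-11, 4]]
... * rho(a) = [[16, -5], [-3, 1]]  ->  [[991, -311], [-188, 59]]
... * rho(a) = [[16, -5], [-3, 1]]  ->  [[16789, -5266], [-3185, 999]]
... * rho(b) = [[1, 1], [2, 3]]  ->  [[6257, 991], [-1187, -188]]
... * rho(b) = [[1, 1], [2, 3]]  ->  [[8239, 9230], [-1563, -1751]]
... * rho(b) = [[1, 1], [2, 3]]  ->  [[26699, 35929], [-5065, -6816]]
... * rho(b) = [[1, 1], [2, 3]]  ->  [[98557, 134486], [-18697, -25513]]
... * rho(a^-1) = [[1, 5], [3, 16]]  ->  [[502015, 2644561], [-95236, -501693]]
... * rho(b^-1) = [[3, -1], [-2, 1]]  ->  [[-3783077, 2142546], [717678, -406457]]
... * rho(b^-1) = [[3, -1], [-2, 1]]  ->  [[-15634323, 5925623], [2965948, -1124135]]
... * rho(b^-1) = [[3, -1], [-2, 1]]  ->  [[-58754215, 21559946], [11146114, -4090083]]
... * rho(a) = [[16, -5], [-3, 1]]  ->  [[-1004747278, 315331021], [190608073, -59820653]]
tr = -1004747278 + -59820653 = -1064567931

-1064567931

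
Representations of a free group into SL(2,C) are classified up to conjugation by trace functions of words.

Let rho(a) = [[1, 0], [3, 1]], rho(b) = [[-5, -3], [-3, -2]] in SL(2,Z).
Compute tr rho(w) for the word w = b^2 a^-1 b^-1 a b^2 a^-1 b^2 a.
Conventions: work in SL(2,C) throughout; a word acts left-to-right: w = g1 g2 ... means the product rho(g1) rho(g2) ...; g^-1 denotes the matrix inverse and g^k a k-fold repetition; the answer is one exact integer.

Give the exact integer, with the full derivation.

1011710

rho(b) = [[-5, -3], [-3, -2]]
... * rho(b) = [[-5, -3], [-3, -2]]  ->  [[34, 21], [21, 13]]
... * rho(a^-1) = [[1, 0], [-3, 1]]  ->  [[-29, 21], [-18, 13]]
... * rho(b^-1) = [[-2, 3], [3, -5]]  ->  [[121, -192], [75, -119]]
... * rho(a) = [[1, 0], [3, 1]]  ->  [[-455, -192], [-282, -119]]
... * rho(b) = [[-5, -3], [-3, -2]]  ->  [[2851, 1749], [1767, 1084]]
... * rho(b) = [[-5, -3], [-3, -2]]  ->  [[-19502, -12051], [-12087, -7469]]
... * rho(a^-1) = [[1, 0], [-3, 1]]  ->  [[16651, -12051], [10320, -7469]]
... * rho(b) = [[-5, -3], [-3, -2]]  ->  [[-47102, -25851], [-29193, -16022]]
... * rho(b) = [[-5, -3], [-3, -2]]  ->  [[313063, 193008], [194031, 119623]]
... * rho(a) = [[1, 0], [3, 1]]  ->  [[892087, 193008], [552900, 119623]]
tr = 892087 + 119623 = 1011710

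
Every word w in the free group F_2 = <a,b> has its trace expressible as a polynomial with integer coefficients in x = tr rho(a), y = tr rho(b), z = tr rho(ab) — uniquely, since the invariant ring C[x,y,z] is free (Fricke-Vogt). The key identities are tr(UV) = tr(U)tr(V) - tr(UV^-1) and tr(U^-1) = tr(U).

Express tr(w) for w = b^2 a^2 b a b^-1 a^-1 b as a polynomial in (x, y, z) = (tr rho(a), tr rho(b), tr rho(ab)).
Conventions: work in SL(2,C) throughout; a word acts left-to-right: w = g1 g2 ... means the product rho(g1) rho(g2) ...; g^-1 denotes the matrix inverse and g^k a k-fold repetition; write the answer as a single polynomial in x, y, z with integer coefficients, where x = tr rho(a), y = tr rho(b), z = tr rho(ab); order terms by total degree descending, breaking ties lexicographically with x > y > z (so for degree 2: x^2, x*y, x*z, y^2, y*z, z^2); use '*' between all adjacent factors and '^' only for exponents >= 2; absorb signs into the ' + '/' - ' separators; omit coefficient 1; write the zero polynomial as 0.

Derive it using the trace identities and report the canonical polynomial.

-x^2*y^3*z^2 + x^3*y^2*z + 2*x*y^4*z + x*y^2*z^3 - x^2*y^3 + x^2*y*z^2 - y^5 - y^3*z^2 - x^3*z - 6*x*y^2*z - x*z^3 + x^2*y + 5*y^3 + 2*y*z^2 + 3*x*z - 5*y

tr(b a b a) = tr(a b) tr(a b) - tr(1)  (split on a) = z^2 - 2
apply: tr(b a b) = tr(b) tr(a b) - tr(a)  (reduce the b square) = y*z - x
tr(a^2 b a b) = tr(a) tr(b a b a) - tr(b a b)  (reduce the a square) = x*z^2 - y*z - x
tr(b a^2) = tr(a) tr(b a) - tr(b)  (reduce the a square) = x*z - y
tr(a^2 b a) = tr(a) tr(b a^2) - tr(b a)  (reduce the a square) = x^2*z - x*y - z
apply: tr(b^2 a^2 b a) = tr(b) tr(a^2 b a b) - tr(a^2 b a)  (reduce the b square) = x*y*z^2 - x^2*z - y^2*z + z
use: tr(a b a^2 b^2) = tr(b) tr(a b a^2 b) - tr(a b a^2)  (reduce the b square) = x*y*z^2 - x^2*z - y^2*z + z
apply: tr(b a^2 b^3 a) = tr(b) tr(a b a^2 b^2) - tr(a b a^2 b)  (reduce the b square) = x*y^2*z^2 - x^2*y*z - y^3*z - x*z^2 + 2*y*z + x
use: tr(b^3 a) = tr(b) tr(a b^2) - tr(a b)  (reduce the b square) = y^2*z - x*y - z
use: tr(b^2) = tr(b) tr(b) - tr(1)  (reduce the b square) = y^2 - 2
apply: tr(b^3) = tr(b) tr(b^2) - tr(b)  (reduce the b square) = y^3 - 3*y
apply: tr(a^2 b^3) = tr(a) tr(b^3 a) - tr(b^3)  (reduce the a square) = x*y^2*z - x^2*y - y^3 - x*z + 3*y
apply: tr(a^2) = tr(a) tr(a) - tr(1)  (reduce the a square) = x^2 - 2
apply: tr(a^2 b^2) = tr(b) tr(a^2 b) - tr(a^2)  (reduce the b square) = x*y*z - x^2 - y^2 + 2
tr(b a^2 b^3) = tr(b) tr(a^2 b^3) - tr(a^2 b^2)  (reduce the b square) = x*y^3*z - x^2*y^2 - y^4 - 2*x*y*z + x^2 + 4*y^2 - 2
tr(a b^3 a^2 b a) = tr(a) tr(b a^2 b^3 a) - tr(b a^2 b^3)  (reduce the a square) = x^2*y^2*z^2 - x^3*y*z - 2*x*y^3*z + x^2*y^2 - x^2*z^2 + y^4 + 4*x*y*z - 4*y^2 + 2
apply: tr(a b a b a b) = tr(b a) tr(b a b a) - tr(b^-1 a^-1)  (split on b) = z^3 - 3*z
use: tr(b a b a b a b) = tr(b) tr(a b a b a b) - tr(a b a b a)  (reduce the b square) = y*z^3 - x*z^2 - 2*y*z + x
apply: tr(b a b a b^3 a) = tr(b) tr(b a b a b a b) - tr(b a b a b a)  (reduce the b square) = y^2*z^3 - x*y*z^2 - 2*y^2*z - z^3 + x*y + 3*z
tr(b a b a b) = tr(b) tr(a b a b) - tr(a b a)  (reduce the b square) = y*z^2 - x*z - y
tr(b^2 a b a b) = tr(b) tr(b a b a b) - tr(b a b a)  (reduce the b square) = y^2*z^2 - x*y*z - y^2 - z^2 + 2
use: tr(b a b a b^3) = tr(b) tr(b^2 a b a b) - tr(b^2 a b a)  (reduce the b square) = y^3*z^2 - x*y^2*z - y^3 - 2*y*z^2 + x*z + 3*y
apply: tr(a b^3 a^2 b a b) = tr(a) tr(b a b a b^3 a) - tr(b a b a b^3)  (reduce the a square) = x*y^2*z^3 - x^2*y*z^2 - y^3*z^2 - x*y^2*z - x*z^3 + x^2*y + y^3 + 2*y*z^2 + 2*x*z - 3*y
tr(b^3 a^2 b a b^-1 a) = tr(a b^3 a^2 b a) tr(b) - tr(a b^3 a^2 b a b)  (eliminate b^-1) = x^2*y^3*z^2 - x^3*y^2*z - 2*x*y^4*z - x*y^2*z^3 + x^2*y^3 + y^5 + y^3*z^2 + 5*x*y^2*z + x*z^3 - x^2*y - 5*y^3 - 2*y*z^2 - 2*x*z + 5*y
tr(b^2 a^2 b a b^-1 a^-1 b) = tr(b^3 a^2 b a b^-1) tr(a) - tr(b^3 a^2 b a b^-1 a)  (eliminate a^-1) = -x^2*y^3*z^2 + x^3*y^2*z + 2*x*y^4*z + x*y^2*z^3 - x^2*y^3 + x^2*y*z^2 - y^5 - y^3*z^2 - x^3*z - 6*x*y^2*z - x*z^3 + x^2*y + 5*y^3 + 2*y*z^2 + 3*x*z - 5*y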